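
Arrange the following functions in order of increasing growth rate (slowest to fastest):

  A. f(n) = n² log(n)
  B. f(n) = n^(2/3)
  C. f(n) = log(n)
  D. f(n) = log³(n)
C < D < B < A

Comparing growth rates:
C = log(n) is O(log n)
D = log³(n) is O(log³ n)
B = n^(2/3) is O(n^(2/3))
A = n² log(n) is O(n² log n)

Therefore, the order from slowest to fastest is: C < D < B < A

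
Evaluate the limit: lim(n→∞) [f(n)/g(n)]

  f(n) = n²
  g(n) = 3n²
1/3

Since n² and 3n² have the same growth rate (O(n²)),
the ratio converges to a constant: 1/3.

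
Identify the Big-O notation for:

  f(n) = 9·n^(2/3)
O(n^(2/3))

The dominant term in 9·n^(2/3) is 9·n^(2/3), which is Θ(n^(2/3)).
Constants are absorbed, so the tightest bound is O(n^(2/3)).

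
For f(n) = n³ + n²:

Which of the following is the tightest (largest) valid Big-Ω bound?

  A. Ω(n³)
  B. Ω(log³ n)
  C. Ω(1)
A

f(n) = n³ + n² is Ω(n³).
All listed options are valid Big-Ω bounds (lower bounds),
but Ω(n³) is the tightest (largest valid bound).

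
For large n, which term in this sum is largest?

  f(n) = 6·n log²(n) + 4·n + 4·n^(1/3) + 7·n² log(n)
7·n² log(n)

Looking at each term:
  - 6·n log²(n) is O(n log² n)
  - 4·n is O(n)
  - 4·n^(1/3) is O(n^(1/3))
  - 7·n² log(n) is O(n² log n)

The term 7·n² log(n) (O(n² log n)) grows fastest and dominates all others.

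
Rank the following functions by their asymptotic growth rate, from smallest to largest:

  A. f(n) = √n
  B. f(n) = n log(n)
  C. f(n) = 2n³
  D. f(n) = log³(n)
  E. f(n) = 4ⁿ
D < A < B < C < E

Comparing growth rates:
D = log³(n) is O(log³ n)
A = √n is O(√n)
B = n log(n) is O(n log n)
C = 2n³ is O(n³)
E = 4ⁿ is O(4ⁿ)

Therefore, the order from slowest to fastest is: D < A < B < C < E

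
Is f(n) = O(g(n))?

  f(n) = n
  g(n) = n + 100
True

f(n) = n and g(n) = n + 100 are both O(n).
Big-O permits equal growth rates (f ≤ c·g for some c), so f(n) = O(g(n)) is true.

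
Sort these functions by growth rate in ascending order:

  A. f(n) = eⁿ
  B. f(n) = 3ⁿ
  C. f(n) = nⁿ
A < B < C

Comparing growth rates:
A = eⁿ is O(eⁿ)
B = 3ⁿ is O(3ⁿ)
C = nⁿ is O(nⁿ)

Therefore, the order from slowest to fastest is: A < B < C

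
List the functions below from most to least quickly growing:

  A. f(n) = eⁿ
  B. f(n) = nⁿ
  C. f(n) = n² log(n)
B > A > C

Comparing growth rates:
B = nⁿ is O(nⁿ)
A = eⁿ is O(eⁿ)
C = n² log(n) is O(n² log n)

Therefore, the order from fastest to slowest is: B > A > C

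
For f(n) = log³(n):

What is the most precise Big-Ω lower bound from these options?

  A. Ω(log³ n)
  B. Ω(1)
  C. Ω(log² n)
A

f(n) = log³(n) is Ω(log³ n).
All listed options are valid Big-Ω bounds (lower bounds),
but Ω(log³ n) is the tightest (largest valid bound).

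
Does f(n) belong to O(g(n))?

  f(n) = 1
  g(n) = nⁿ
True

f(n) = 1 is O(1), and g(n) = nⁿ is O(nⁿ).
Since O(1) ⊆ O(nⁿ) (f grows no faster than g), f(n) = O(g(n)) is true.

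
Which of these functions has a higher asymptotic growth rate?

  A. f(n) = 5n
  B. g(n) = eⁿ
B

f(n) = 5n is O(n), while g(n) = eⁿ is O(eⁿ).
Since O(eⁿ) grows faster than O(n), g(n) dominates.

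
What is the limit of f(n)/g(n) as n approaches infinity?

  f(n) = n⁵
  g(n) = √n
∞

Since n⁵ (O(n⁵)) grows faster than √n (O(√n)),
the ratio f(n)/g(n) → ∞ as n → ∞.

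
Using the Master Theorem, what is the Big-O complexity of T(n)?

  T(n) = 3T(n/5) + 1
Θ(n^log₅(3))

Master Theorem: a = 3, b = 5, f(n) = 1.
Compute the critical exponent d = log₅(3) = 0.683.
Compare f(n) = Θ(1) against n^d:
  k = 0 < d = 0.683, so f(n) = O(n^(d-ε)) — Case 1.
  The recursion cost dominates: T(n) = Θ(n^d) = Θ(n^log₅(3)).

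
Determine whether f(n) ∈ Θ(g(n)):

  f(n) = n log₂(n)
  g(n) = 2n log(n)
True

f(n) = n log₂(n) and g(n) = 2n log(n) are both O(n log n).
Since they have the same asymptotic growth rate, f(n) = Θ(g(n)) is true.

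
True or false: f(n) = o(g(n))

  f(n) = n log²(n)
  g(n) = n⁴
True

f(n) = n log²(n) is O(n log² n), and g(n) = n⁴ is O(n⁴).
Since O(n log² n) grows strictly slower than O(n⁴), f(n) = o(g(n)) is true.
This means lim(n→∞) f(n)/g(n) = 0.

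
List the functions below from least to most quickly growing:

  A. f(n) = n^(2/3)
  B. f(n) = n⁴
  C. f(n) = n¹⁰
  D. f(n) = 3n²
A < D < B < C

Comparing growth rates:
A = n^(2/3) is O(n^(2/3))
D = 3n² is O(n²)
B = n⁴ is O(n⁴)
C = n¹⁰ is O(n¹⁰)

Therefore, the order from slowest to fastest is: A < D < B < C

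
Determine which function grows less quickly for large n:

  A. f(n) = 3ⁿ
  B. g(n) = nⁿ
A

f(n) = 3ⁿ is O(3ⁿ), while g(n) = nⁿ is O(nⁿ).
Since O(3ⁿ) grows slower than O(nⁿ), f(n) is dominated.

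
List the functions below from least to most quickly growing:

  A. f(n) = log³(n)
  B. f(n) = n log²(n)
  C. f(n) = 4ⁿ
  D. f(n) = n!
A < B < C < D

Comparing growth rates:
A = log³(n) is O(log³ n)
B = n log²(n) is O(n log² n)
C = 4ⁿ is O(4ⁿ)
D = n! is O(n!)

Therefore, the order from slowest to fastest is: A < B < C < D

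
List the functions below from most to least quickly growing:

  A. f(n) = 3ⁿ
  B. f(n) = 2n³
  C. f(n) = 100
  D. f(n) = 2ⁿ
A > D > B > C

Comparing growth rates:
A = 3ⁿ is O(3ⁿ)
D = 2ⁿ is O(2ⁿ)
B = 2n³ is O(n³)
C = 100 is O(1)

Therefore, the order from fastest to slowest is: A > D > B > C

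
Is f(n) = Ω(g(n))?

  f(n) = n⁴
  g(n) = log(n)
True

f(n) = n⁴ is O(n⁴), and g(n) = log(n) is O(log n).
Since O(n⁴) grows at least as fast as O(log n), f(n) = Ω(g(n)) is true.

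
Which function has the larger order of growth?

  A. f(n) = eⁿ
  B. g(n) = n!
B

f(n) = eⁿ is O(eⁿ), while g(n) = n! is O(n!).
Since O(n!) grows faster than O(eⁿ), g(n) dominates.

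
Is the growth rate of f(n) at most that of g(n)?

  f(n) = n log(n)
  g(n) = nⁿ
True

f(n) = n log(n) is O(n log n), and g(n) = nⁿ is O(nⁿ).
Since O(n log n) ⊆ O(nⁿ) (f grows no faster than g), f(n) = O(g(n)) is true.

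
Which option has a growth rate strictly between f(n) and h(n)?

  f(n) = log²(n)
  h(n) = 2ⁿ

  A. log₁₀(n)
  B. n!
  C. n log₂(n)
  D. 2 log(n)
C

We need g(n) with log²(n) = o(g(n)) and g(n) = o(2ⁿ), i.e. O(log² n) ≺ g ≺ O(2ⁿ).
Check each option:
  A. log₁₀(n) — O(log n) does not grow strictly faster than f(n)
  B. n! — O(n!) does not grow strictly slower than h(n)
  C. n log₂(n) — O(n log n) is strictly between O(log² n) and O(2ⁿ) ✓
  D. 2 log(n) — O(log n) does not grow strictly faster than f(n)

Only option C (n log₂(n)) lies strictly between.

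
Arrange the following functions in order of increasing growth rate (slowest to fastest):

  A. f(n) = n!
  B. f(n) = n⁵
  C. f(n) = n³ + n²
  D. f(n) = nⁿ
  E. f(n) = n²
E < C < B < A < D

Comparing growth rates:
E = n² is O(n²)
C = n³ + n² is O(n³)
B = n⁵ is O(n⁵)
A = n! is O(n!)
D = nⁿ is O(nⁿ)

Therefore, the order from slowest to fastest is: E < C < B < A < D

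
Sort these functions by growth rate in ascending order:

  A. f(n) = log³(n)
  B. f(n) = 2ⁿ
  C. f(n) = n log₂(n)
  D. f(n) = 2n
A < D < C < B

Comparing growth rates:
A = log³(n) is O(log³ n)
D = 2n is O(n)
C = n log₂(n) is O(n log n)
B = 2ⁿ is O(2ⁿ)

Therefore, the order from slowest to fastest is: A < D < C < B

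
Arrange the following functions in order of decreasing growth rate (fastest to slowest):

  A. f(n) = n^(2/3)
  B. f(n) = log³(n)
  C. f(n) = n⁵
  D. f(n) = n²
C > D > A > B

Comparing growth rates:
C = n⁵ is O(n⁵)
D = n² is O(n²)
A = n^(2/3) is O(n^(2/3))
B = log³(n) is O(log³ n)

Therefore, the order from fastest to slowest is: C > D > A > B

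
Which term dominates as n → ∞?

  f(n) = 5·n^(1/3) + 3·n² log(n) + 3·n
3·n² log(n)

Looking at each term:
  - 5·n^(1/3) is O(n^(1/3))
  - 3·n² log(n) is O(n² log n)
  - 3·n is O(n)

The term 3·n² log(n) (O(n² log n)) grows fastest and dominates all others.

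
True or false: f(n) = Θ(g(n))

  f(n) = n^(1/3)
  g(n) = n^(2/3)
False

f(n) = n^(1/3) is O(n^(1/3)), and g(n) = n^(2/3) is O(n^(2/3)).
Since they have different growth rates, f(n) = Θ(g(n)) is false.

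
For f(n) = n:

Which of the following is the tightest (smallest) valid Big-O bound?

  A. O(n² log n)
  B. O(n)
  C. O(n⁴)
B

f(n) = n is O(n).
All listed options are valid Big-O bounds (upper bounds),
but O(n) is the tightest (smallest valid bound).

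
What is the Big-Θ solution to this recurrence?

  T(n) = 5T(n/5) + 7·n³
Θ(n³)

Master Theorem: a = 5, b = 5, f(n) = 7·n³.
Compute the critical exponent d = log₅(5) = 1.
Compare f(n) = Θ(n³) against n^d:
  k = 3 > d = 1, so f(n) = Ω(n^(d+ε)) — Case 3.
  Regularity: a·(n/b)^3/n^3 = a/b^3 = 5/125 < 1 ✓.
  The top-level work dominates: T(n) = Θ(f(n)) = Θ(n³).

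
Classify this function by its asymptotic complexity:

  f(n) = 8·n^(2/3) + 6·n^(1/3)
O(n^(2/3))

The dominant term in 8·n^(2/3) + 6·n^(1/3) is 8·n^(2/3), which is Θ(n^(2/3)).
Lower-order terms (6·n^(1/3)) are asymptotically negligible.
Constants are absorbed, so the tightest bound is O(n^(2/3)).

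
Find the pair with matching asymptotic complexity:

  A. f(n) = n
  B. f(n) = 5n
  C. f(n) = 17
A and B

Examining each function:
  A. n is O(n)
  B. 5n is O(n)
  C. 17 is O(1)

Functions A and B both have the same complexity class.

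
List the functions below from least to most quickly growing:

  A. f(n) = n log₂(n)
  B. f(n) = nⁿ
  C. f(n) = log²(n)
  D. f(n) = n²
C < A < D < B

Comparing growth rates:
C = log²(n) is O(log² n)
A = n log₂(n) is O(n log n)
D = n² is O(n²)
B = nⁿ is O(nⁿ)

Therefore, the order from slowest to fastest is: C < A < D < B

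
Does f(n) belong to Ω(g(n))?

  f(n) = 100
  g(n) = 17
True

f(n) = 100 and g(n) = 17 are both O(1).
Big-Ω permits equal growth rates (f ≥ c·g for some c > 0), so f(n) = Ω(g(n)) is true.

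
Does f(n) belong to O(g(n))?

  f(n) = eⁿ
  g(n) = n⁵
False

f(n) = eⁿ is O(eⁿ), and g(n) = n⁵ is O(n⁵).
Since O(eⁿ) grows faster than O(n⁵), f(n) = O(g(n)) is false.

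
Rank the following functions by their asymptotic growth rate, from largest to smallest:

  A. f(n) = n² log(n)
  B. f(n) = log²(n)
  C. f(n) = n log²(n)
A > C > B

Comparing growth rates:
A = n² log(n) is O(n² log n)
C = n log²(n) is O(n log² n)
B = log²(n) is O(log² n)

Therefore, the order from fastest to slowest is: A > C > B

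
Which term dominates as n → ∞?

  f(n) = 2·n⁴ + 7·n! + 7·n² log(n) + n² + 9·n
7·n!

Looking at each term:
  - 2·n⁴ is O(n⁴)
  - 7·n! is O(n!)
  - 7·n² log(n) is O(n² log n)
  - n² is O(n²)
  - 9·n is O(n)

The term 7·n! (O(n!)) grows fastest and dominates all others.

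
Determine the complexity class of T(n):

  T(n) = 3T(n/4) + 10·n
Θ(n)

Master Theorem: a = 3, b = 4, f(n) = 10·n.
Compute the critical exponent d = log₄(3) = 0.792.
Compare f(n) = Θ(n) against n^d:
  k = 1 > d = 0.792, so f(n) = Ω(n^(d+ε)) — Case 3.
  Regularity: a·(n/b)^1/n^1 = a/b^1 = 3/4 < 1 ✓.
  The top-level work dominates: T(n) = Θ(f(n)) = Θ(n).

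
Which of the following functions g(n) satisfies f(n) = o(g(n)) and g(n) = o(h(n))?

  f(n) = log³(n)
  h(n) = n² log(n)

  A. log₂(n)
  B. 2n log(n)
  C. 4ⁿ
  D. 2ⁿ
B

We need g(n) with log³(n) = o(g(n)) and g(n) = o(n² log(n)), i.e. O(log³ n) ≺ g ≺ O(n² log n).
Check each option:
  A. log₂(n) — O(log n) does not grow strictly faster than f(n)
  B. 2n log(n) — O(n log n) is strictly between O(log³ n) and O(n² log n) ✓
  C. 4ⁿ — O(4ⁿ) does not grow strictly slower than h(n)
  D. 2ⁿ — O(2ⁿ) does not grow strictly slower than h(n)

Only option B (2n log(n)) lies strictly between.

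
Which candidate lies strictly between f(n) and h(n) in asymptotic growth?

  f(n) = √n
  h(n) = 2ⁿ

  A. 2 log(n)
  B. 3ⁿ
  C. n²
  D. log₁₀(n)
C

We need g(n) with √n = o(g(n)) and g(n) = o(2ⁿ), i.e. O(√n) ≺ g ≺ O(2ⁿ).
Check each option:
  A. 2 log(n) — O(log n) does not grow strictly faster than f(n)
  B. 3ⁿ — O(3ⁿ) does not grow strictly slower than h(n)
  C. n² — O(n²) is strictly between O(√n) and O(2ⁿ) ✓
  D. log₁₀(n) — O(log n) does not grow strictly faster than f(n)

Only option C (n²) lies strictly between.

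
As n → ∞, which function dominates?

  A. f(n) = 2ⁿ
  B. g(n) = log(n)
A

f(n) = 2ⁿ is O(2ⁿ), while g(n) = log(n) is O(log n).
Since O(2ⁿ) grows faster than O(log n), f(n) dominates.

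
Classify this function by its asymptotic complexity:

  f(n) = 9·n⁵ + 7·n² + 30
O(n⁵)

The dominant term in 9·n⁵ + 7·n² + 30 is 9·n⁵, which is Θ(n⁵).
Lower-order terms (7·n², 30) are asymptotically negligible.
Constants are absorbed, so the tightest bound is O(n⁵).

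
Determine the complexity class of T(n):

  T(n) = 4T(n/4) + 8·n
Θ(n log n)

Master Theorem: a = 4, b = 4, f(n) = 8·n.
Compute the critical exponent d = log₄(4) = 1.
Compare f(n) = Θ(n) against n^d:
  k = 1 = d, so f(n) = Θ(n^d) — Case 2.
  Work is balanced across levels: T(n) = Θ(n^d log n) = Θ(n log n).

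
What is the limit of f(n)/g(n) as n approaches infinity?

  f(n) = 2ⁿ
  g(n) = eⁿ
0

Since 2ⁿ (O(2ⁿ)) grows slower than eⁿ (O(eⁿ)),
the ratio f(n)/g(n) → 0 as n → ∞.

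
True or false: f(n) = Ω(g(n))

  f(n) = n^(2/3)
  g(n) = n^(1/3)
True

f(n) = n^(2/3) is O(n^(2/3)), and g(n) = n^(1/3) is O(n^(1/3)).
Since O(n^(2/3)) grows at least as fast as O(n^(1/3)), f(n) = Ω(g(n)) is true.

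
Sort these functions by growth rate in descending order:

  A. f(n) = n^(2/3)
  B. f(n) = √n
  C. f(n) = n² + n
C > A > B

Comparing growth rates:
C = n² + n is O(n²)
A = n^(2/3) is O(n^(2/3))
B = √n is O(√n)

Therefore, the order from fastest to slowest is: C > A > B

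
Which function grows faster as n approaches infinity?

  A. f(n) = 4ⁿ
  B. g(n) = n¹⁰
A

f(n) = 4ⁿ is O(4ⁿ), while g(n) = n¹⁰ is O(n¹⁰).
Since O(4ⁿ) grows faster than O(n¹⁰), f(n) dominates.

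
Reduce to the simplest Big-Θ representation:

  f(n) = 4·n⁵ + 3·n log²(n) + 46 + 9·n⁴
Θ(n⁵)

Order the terms by growth rate: 46 ≺ 3·n log²(n) ≺ 9·n⁴ ≺ 4·n⁵.
The fastest-growing term 4·n⁵ dominates as n → ∞; dropping its constant factor gives Θ(n⁵).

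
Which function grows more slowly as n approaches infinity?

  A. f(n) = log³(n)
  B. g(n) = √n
A

f(n) = log³(n) is O(log³ n), while g(n) = √n is O(√n).
Since O(log³ n) grows slower than O(√n), f(n) is dominated.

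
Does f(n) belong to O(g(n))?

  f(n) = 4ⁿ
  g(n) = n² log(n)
False

f(n) = 4ⁿ is O(4ⁿ), and g(n) = n² log(n) is O(n² log n).
Since O(4ⁿ) grows faster than O(n² log n), f(n) = O(g(n)) is false.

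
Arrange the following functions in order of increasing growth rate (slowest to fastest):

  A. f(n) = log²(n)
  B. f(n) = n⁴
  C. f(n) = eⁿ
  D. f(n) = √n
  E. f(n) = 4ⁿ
A < D < B < C < E

Comparing growth rates:
A = log²(n) is O(log² n)
D = √n is O(√n)
B = n⁴ is O(n⁴)
C = eⁿ is O(eⁿ)
E = 4ⁿ is O(4ⁿ)

Therefore, the order from slowest to fastest is: A < D < B < C < E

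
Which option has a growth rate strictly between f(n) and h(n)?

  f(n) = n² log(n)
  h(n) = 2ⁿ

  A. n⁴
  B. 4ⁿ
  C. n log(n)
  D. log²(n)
A

We need g(n) with n² log(n) = o(g(n)) and g(n) = o(2ⁿ), i.e. O(n² log n) ≺ g ≺ O(2ⁿ).
Check each option:
  A. n⁴ — O(n⁴) is strictly between O(n² log n) and O(2ⁿ) ✓
  B. 4ⁿ — O(4ⁿ) does not grow strictly slower than h(n)
  C. n log(n) — O(n log n) does not grow strictly faster than f(n)
  D. log²(n) — O(log² n) does not grow strictly faster than f(n)

Only option A (n⁴) lies strictly between.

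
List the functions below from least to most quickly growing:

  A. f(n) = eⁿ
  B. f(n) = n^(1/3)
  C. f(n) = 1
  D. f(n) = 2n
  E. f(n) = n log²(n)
C < B < D < E < A

Comparing growth rates:
C = 1 is O(1)
B = n^(1/3) is O(n^(1/3))
D = 2n is O(n)
E = n log²(n) is O(n log² n)
A = eⁿ is O(eⁿ)

Therefore, the order from slowest to fastest is: C < B < D < E < A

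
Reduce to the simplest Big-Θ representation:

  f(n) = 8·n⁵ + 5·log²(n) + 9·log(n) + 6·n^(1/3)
Θ(n⁵)

Order the terms by growth rate: 9·log(n) ≺ 5·log²(n) ≺ 6·n^(1/3) ≺ 8·n⁵.
The fastest-growing term 8·n⁵ dominates as n → ∞; dropping its constant factor gives Θ(n⁵).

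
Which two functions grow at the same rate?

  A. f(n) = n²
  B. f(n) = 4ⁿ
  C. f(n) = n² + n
A and C

Examining each function:
  A. n² is O(n²)
  B. 4ⁿ is O(4ⁿ)
  C. n² + n is O(n²)

Functions A and C both have the same complexity class.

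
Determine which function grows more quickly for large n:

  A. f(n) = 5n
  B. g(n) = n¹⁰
B

f(n) = 5n is O(n), while g(n) = n¹⁰ is O(n¹⁰).
Since O(n¹⁰) grows faster than O(n), g(n) dominates.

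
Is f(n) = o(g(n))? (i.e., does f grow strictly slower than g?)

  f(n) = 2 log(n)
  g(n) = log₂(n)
False

f(n) = 2 log(n) is O(log n), and g(n) = log₂(n) is O(log n).
Since they have the same growth rate, f(n) = o(g(n)) is false.
(f = o(g) requires f to grow strictly slower, not equal.)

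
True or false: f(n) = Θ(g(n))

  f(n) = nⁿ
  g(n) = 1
False

f(n) = nⁿ is O(nⁿ), and g(n) = 1 is O(1).
Since they have different growth rates, f(n) = Θ(g(n)) is false.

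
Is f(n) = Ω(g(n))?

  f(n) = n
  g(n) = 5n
True

f(n) = n and g(n) = 5n are both O(n).
Big-Ω permits equal growth rates (f ≥ c·g for some c > 0), so f(n) = Ω(g(n)) is true.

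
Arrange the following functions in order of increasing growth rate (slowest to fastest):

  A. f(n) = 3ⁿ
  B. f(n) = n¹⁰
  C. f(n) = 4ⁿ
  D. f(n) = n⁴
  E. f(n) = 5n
E < D < B < A < C

Comparing growth rates:
E = 5n is O(n)
D = n⁴ is O(n⁴)
B = n¹⁰ is O(n¹⁰)
A = 3ⁿ is O(3ⁿ)
C = 4ⁿ is O(4ⁿ)

Therefore, the order from slowest to fastest is: E < D < B < A < C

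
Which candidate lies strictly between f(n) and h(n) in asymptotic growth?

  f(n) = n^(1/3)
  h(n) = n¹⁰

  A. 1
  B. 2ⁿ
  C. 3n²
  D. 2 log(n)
C

We need g(n) with n^(1/3) = o(g(n)) and g(n) = o(n¹⁰), i.e. O(n^(1/3)) ≺ g ≺ O(n¹⁰).
Check each option:
  A. 1 — O(1) does not grow strictly faster than f(n)
  B. 2ⁿ — O(2ⁿ) does not grow strictly slower than h(n)
  C. 3n² — O(n²) is strictly between O(n^(1/3)) and O(n¹⁰) ✓
  D. 2 log(n) — O(log n) does not grow strictly faster than f(n)

Only option C (3n²) lies strictly between.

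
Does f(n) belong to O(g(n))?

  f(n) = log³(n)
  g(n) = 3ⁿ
True

f(n) = log³(n) is O(log³ n), and g(n) = 3ⁿ is O(3ⁿ).
Since O(log³ n) ⊆ O(3ⁿ) (f grows no faster than g), f(n) = O(g(n)) is true.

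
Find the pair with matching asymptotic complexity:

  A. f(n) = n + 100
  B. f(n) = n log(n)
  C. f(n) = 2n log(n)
B and C

Examining each function:
  A. n + 100 is O(n)
  B. n log(n) is O(n log n)
  C. 2n log(n) is O(n log n)

Functions B and C both have the same complexity class.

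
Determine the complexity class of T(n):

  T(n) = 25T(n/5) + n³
Θ(n³)

Master Theorem: a = 25, b = 5, f(n) = n³.
Compute the critical exponent d = log₅(25) = 2.
Compare f(n) = Θ(n³) against n^d:
  k = 3 > d = 2, so f(n) = Ω(n^(d+ε)) — Case 3.
  Regularity: a·(n/b)^3/n^3 = a/b^3 = 25/125 < 1 ✓.
  The top-level work dominates: T(n) = Θ(f(n)) = Θ(n³).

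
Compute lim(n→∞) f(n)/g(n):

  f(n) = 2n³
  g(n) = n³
2

Since 2n³ and n³ have the same growth rate (O(n³)),
the ratio converges to a constant: 2.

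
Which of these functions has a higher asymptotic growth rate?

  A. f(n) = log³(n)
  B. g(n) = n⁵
B

f(n) = log³(n) is O(log³ n), while g(n) = n⁵ is O(n⁵).
Since O(n⁵) grows faster than O(log³ n), g(n) dominates.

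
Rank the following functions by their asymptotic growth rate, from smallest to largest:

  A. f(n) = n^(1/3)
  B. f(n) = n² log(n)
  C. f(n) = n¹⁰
A < B < C

Comparing growth rates:
A = n^(1/3) is O(n^(1/3))
B = n² log(n) is O(n² log n)
C = n¹⁰ is O(n¹⁰)

Therefore, the order from slowest to fastest is: A < B < C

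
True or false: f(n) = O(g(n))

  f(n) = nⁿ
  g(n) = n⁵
False

f(n) = nⁿ is O(nⁿ), and g(n) = n⁵ is O(n⁵).
Since O(nⁿ) grows faster than O(n⁵), f(n) = O(g(n)) is false.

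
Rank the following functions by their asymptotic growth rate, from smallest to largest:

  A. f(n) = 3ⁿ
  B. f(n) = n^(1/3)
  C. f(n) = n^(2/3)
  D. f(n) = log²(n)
D < B < C < A

Comparing growth rates:
D = log²(n) is O(log² n)
B = n^(1/3) is O(n^(1/3))
C = n^(2/3) is O(n^(2/3))
A = 3ⁿ is O(3ⁿ)

Therefore, the order from slowest to fastest is: D < B < C < A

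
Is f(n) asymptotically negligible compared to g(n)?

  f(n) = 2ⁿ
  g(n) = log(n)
False

f(n) = 2ⁿ is O(2ⁿ), and g(n) = log(n) is O(log n).
Since O(2ⁿ) grows faster than or equal to O(log n), f(n) = o(g(n)) is false.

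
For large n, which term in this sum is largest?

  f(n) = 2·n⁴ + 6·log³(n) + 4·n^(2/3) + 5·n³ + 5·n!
5·n!

Looking at each term:
  - 2·n⁴ is O(n⁴)
  - 6·log³(n) is O(log³ n)
  - 4·n^(2/3) is O(n^(2/3))
  - 5·n³ is O(n³)
  - 5·n! is O(n!)

The term 5·n! (O(n!)) grows fastest and dominates all others.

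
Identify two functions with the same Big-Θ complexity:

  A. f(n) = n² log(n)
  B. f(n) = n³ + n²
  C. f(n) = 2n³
B and C

Examining each function:
  A. n² log(n) is O(n² log n)
  B. n³ + n² is O(n³)
  C. 2n³ is O(n³)

Functions B and C both have the same complexity class.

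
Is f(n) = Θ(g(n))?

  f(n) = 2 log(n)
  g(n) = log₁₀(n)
True

f(n) = 2 log(n) and g(n) = log₁₀(n) are both O(log n).
Since they have the same asymptotic growth rate, f(n) = Θ(g(n)) is true.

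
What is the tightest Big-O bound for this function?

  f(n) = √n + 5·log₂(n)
O(√n)

The dominant term in √n + 5·log₂(n) is √n, which is Θ(√n).
Lower-order terms (5·log₂(n)) are asymptotically negligible.
Constants are absorbed, so the tightest bound is O(√n).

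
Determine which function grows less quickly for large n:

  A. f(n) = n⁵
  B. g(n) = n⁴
B

f(n) = n⁵ is O(n⁵), while g(n) = n⁴ is O(n⁴).
Since O(n⁴) grows slower than O(n⁵), g(n) is dominated.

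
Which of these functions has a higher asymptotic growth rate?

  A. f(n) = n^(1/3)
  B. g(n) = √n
B

f(n) = n^(1/3) is O(n^(1/3)), while g(n) = √n is O(√n).
Since O(√n) grows faster than O(n^(1/3)), g(n) dominates.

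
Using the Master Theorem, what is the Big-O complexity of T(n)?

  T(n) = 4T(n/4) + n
Θ(n log n)

Master Theorem: a = 4, b = 4, f(n) = n.
Compute the critical exponent d = log₄(4) = 1.
Compare f(n) = Θ(n) against n^d:
  k = 1 = d, so f(n) = Θ(n^d) — Case 2.
  Work is balanced across levels: T(n) = Θ(n^d log n) = Θ(n log n).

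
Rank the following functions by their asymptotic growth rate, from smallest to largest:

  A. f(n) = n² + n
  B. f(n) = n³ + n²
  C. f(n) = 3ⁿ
A < B < C

Comparing growth rates:
A = n² + n is O(n²)
B = n³ + n² is O(n³)
C = 3ⁿ is O(3ⁿ)

Therefore, the order from slowest to fastest is: A < B < C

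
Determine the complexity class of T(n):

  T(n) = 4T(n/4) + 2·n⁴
Θ(n⁴)

Master Theorem: a = 4, b = 4, f(n) = 2·n⁴.
Compute the critical exponent d = log₄(4) = 1.
Compare f(n) = Θ(n⁴) against n^d:
  k = 4 > d = 1, so f(n) = Ω(n^(d+ε)) — Case 3.
  Regularity: a·(n/b)^4/n^4 = a/b^4 = 4/256 < 1 ✓.
  The top-level work dominates: T(n) = Θ(f(n)) = Θ(n⁴).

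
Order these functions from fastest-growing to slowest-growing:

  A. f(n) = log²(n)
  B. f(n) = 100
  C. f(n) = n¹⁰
C > A > B

Comparing growth rates:
C = n¹⁰ is O(n¹⁰)
A = log²(n) is O(log² n)
B = 100 is O(1)

Therefore, the order from fastest to slowest is: C > A > B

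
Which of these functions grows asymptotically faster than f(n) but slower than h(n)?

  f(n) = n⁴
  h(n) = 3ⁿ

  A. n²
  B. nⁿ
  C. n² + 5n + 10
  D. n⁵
D

We need g(n) with n⁴ = o(g(n)) and g(n) = o(3ⁿ), i.e. O(n⁴) ≺ g ≺ O(3ⁿ).
Check each option:
  A. n² — O(n²) does not grow strictly faster than f(n)
  B. nⁿ — O(nⁿ) does not grow strictly slower than h(n)
  C. n² + 5n + 10 — O(n²) does not grow strictly faster than f(n)
  D. n⁵ — O(n⁵) is strictly between O(n⁴) and O(3ⁿ) ✓

Only option D (n⁵) lies strictly between.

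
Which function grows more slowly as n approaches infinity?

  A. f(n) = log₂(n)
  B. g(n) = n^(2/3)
A

f(n) = log₂(n) is O(log n), while g(n) = n^(2/3) is O(n^(2/3)).
Since O(log n) grows slower than O(n^(2/3)), f(n) is dominated.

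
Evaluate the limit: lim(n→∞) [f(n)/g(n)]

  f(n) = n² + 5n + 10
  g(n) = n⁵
0

Since n² + 5n + 10 (O(n²)) grows slower than n⁵ (O(n⁵)),
the ratio f(n)/g(n) → 0 as n → ∞.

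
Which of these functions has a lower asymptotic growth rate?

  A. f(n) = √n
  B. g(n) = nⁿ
A

f(n) = √n is O(√n), while g(n) = nⁿ is O(nⁿ).
Since O(√n) grows slower than O(nⁿ), f(n) is dominated.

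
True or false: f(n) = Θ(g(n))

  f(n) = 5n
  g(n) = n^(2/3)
False

f(n) = 5n is O(n), and g(n) = n^(2/3) is O(n^(2/3)).
Since they have different growth rates, f(n) = Θ(g(n)) is false.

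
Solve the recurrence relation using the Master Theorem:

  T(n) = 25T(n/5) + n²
Θ(n² log n)

Master Theorem: a = 25, b = 5, f(n) = n².
Compute the critical exponent d = log₅(25) = 2.
Compare f(n) = Θ(n²) against n^d:
  k = 2 = d, so f(n) = Θ(n^d) — Case 2.
  Work is balanced across levels: T(n) = Θ(n^d log n) = Θ(n² log n).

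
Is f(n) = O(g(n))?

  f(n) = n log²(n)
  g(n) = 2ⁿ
True

f(n) = n log²(n) is O(n log² n), and g(n) = 2ⁿ is O(2ⁿ).
Since O(n log² n) ⊆ O(2ⁿ) (f grows no faster than g), f(n) = O(g(n)) is true.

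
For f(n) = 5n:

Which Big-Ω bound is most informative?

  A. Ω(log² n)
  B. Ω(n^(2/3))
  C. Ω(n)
C

f(n) = 5n is Ω(n).
All listed options are valid Big-Ω bounds (lower bounds),
but Ω(n) is the tightest (largest valid bound).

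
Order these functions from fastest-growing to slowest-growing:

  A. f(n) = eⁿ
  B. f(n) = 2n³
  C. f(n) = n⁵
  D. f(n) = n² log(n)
A > C > B > D

Comparing growth rates:
A = eⁿ is O(eⁿ)
C = n⁵ is O(n⁵)
B = 2n³ is O(n³)
D = n² log(n) is O(n² log n)

Therefore, the order from fastest to slowest is: A > C > B > D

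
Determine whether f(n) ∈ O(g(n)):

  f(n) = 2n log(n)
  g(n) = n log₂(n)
True

f(n) = 2n log(n) and g(n) = n log₂(n) are both O(n log n).
Big-O permits equal growth rates (f ≤ c·g for some c), so f(n) = O(g(n)) is true.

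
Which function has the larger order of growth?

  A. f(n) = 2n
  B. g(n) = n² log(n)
B

f(n) = 2n is O(n), while g(n) = n² log(n) is O(n² log n).
Since O(n² log n) grows faster than O(n), g(n) dominates.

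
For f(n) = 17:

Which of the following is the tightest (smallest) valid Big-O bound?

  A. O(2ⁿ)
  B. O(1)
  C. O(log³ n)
B

f(n) = 17 is O(1).
All listed options are valid Big-O bounds (upper bounds),
but O(1) is the tightest (smallest valid bound).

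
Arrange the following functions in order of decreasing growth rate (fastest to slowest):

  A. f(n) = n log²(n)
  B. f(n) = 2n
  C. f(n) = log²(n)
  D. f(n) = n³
D > A > B > C

Comparing growth rates:
D = n³ is O(n³)
A = n log²(n) is O(n log² n)
B = 2n is O(n)
C = log²(n) is O(log² n)

Therefore, the order from fastest to slowest is: D > A > B > C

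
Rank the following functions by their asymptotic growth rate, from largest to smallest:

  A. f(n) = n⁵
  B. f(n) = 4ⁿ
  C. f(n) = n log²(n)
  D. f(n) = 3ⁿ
B > D > A > C

Comparing growth rates:
B = 4ⁿ is O(4ⁿ)
D = 3ⁿ is O(3ⁿ)
A = n⁵ is O(n⁵)
C = n log²(n) is O(n log² n)

Therefore, the order from fastest to slowest is: B > D > A > C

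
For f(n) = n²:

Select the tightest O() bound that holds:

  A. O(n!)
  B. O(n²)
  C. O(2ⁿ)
B

f(n) = n² is O(n²).
All listed options are valid Big-O bounds (upper bounds),
but O(n²) is the tightest (smallest valid bound).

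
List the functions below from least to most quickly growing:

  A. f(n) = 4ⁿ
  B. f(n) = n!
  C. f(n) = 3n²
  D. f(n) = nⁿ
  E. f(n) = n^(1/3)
E < C < A < B < D

Comparing growth rates:
E = n^(1/3) is O(n^(1/3))
C = 3n² is O(n²)
A = 4ⁿ is O(4ⁿ)
B = n! is O(n!)
D = nⁿ is O(nⁿ)

Therefore, the order from slowest to fastest is: E < C < A < B < D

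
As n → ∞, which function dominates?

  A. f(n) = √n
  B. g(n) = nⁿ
B

f(n) = √n is O(√n), while g(n) = nⁿ is O(nⁿ).
Since O(nⁿ) grows faster than O(√n), g(n) dominates.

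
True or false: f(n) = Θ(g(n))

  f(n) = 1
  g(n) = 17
True

f(n) = 1 and g(n) = 17 are both O(1).
Since they have the same asymptotic growth rate, f(n) = Θ(g(n)) is true.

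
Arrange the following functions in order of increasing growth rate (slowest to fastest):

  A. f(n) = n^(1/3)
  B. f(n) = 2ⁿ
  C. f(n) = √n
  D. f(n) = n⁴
A < C < D < B

Comparing growth rates:
A = n^(1/3) is O(n^(1/3))
C = √n is O(√n)
D = n⁴ is O(n⁴)
B = 2ⁿ is O(2ⁿ)

Therefore, the order from slowest to fastest is: A < C < D < B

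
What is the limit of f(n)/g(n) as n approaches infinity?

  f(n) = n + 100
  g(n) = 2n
1/2

Since n + 100 and 2n have the same growth rate (O(n)),
the ratio converges to a constant: 1/2.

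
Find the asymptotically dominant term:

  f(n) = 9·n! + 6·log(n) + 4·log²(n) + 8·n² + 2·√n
9·n!

Looking at each term:
  - 9·n! is O(n!)
  - 6·log(n) is O(log n)
  - 4·log²(n) is O(log² n)
  - 8·n² is O(n²)
  - 2·√n is O(√n)

The term 9·n! (O(n!)) grows fastest and dominates all others.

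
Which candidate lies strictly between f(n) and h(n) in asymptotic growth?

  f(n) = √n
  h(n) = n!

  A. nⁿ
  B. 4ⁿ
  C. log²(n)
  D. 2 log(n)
B

We need g(n) with √n = o(g(n)) and g(n) = o(n!), i.e. O(√n) ≺ g ≺ O(n!).
Check each option:
  A. nⁿ — O(nⁿ) does not grow strictly slower than h(n)
  B. 4ⁿ — O(4ⁿ) is strictly between O(√n) and O(n!) ✓
  C. log²(n) — O(log² n) does not grow strictly faster than f(n)
  D. 2 log(n) — O(log n) does not grow strictly faster than f(n)

Only option B (4ⁿ) lies strictly between.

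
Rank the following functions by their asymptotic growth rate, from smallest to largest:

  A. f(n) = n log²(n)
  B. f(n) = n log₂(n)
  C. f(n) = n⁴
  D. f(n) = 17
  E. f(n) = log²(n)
D < E < B < A < C

Comparing growth rates:
D = 17 is O(1)
E = log²(n) is O(log² n)
B = n log₂(n) is O(n log n)
A = n log²(n) is O(n log² n)
C = n⁴ is O(n⁴)

Therefore, the order from slowest to fastest is: D < E < B < A < C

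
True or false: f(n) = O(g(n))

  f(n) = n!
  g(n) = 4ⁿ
False

f(n) = n! is O(n!), and g(n) = 4ⁿ is O(4ⁿ).
Since O(n!) grows faster than O(4ⁿ), f(n) = O(g(n)) is false.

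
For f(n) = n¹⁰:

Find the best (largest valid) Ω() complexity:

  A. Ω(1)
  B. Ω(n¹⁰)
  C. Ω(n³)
B

f(n) = n¹⁰ is Ω(n¹⁰).
All listed options are valid Big-Ω bounds (lower bounds),
but Ω(n¹⁰) is the tightest (largest valid bound).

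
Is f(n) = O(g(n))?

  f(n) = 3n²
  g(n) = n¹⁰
True

f(n) = 3n² is O(n²), and g(n) = n¹⁰ is O(n¹⁰).
Since O(n²) ⊆ O(n¹⁰) (f grows no faster than g), f(n) = O(g(n)) is true.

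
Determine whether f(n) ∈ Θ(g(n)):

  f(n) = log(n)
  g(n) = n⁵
False

f(n) = log(n) is O(log n), and g(n) = n⁵ is O(n⁵).
Since they have different growth rates, f(n) = Θ(g(n)) is false.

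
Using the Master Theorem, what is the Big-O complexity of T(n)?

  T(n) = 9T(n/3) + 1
Θ(n²)

Master Theorem: a = 9, b = 3, f(n) = 1.
Compute the critical exponent d = log₃(9) = 2.
Compare f(n) = Θ(1) against n^d:
  k = 0 < d = 2, so f(n) = O(n^(d-ε)) — Case 1.
  The recursion cost dominates: T(n) = Θ(n^d) = Θ(n²).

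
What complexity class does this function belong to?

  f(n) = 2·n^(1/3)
O(n^(1/3))

The dominant term in 2·n^(1/3) is 2·n^(1/3), which is Θ(n^(1/3)).
Constants are absorbed, so the tightest bound is O(n^(1/3)).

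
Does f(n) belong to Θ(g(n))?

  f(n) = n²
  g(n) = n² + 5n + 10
True

f(n) = n² and g(n) = n² + 5n + 10 are both O(n²).
Since they have the same asymptotic growth rate, f(n) = Θ(g(n)) is true.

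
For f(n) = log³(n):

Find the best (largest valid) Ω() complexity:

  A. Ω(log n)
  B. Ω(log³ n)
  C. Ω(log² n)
B

f(n) = log³(n) is Ω(log³ n).
All listed options are valid Big-Ω bounds (lower bounds),
but Ω(log³ n) is the tightest (largest valid bound).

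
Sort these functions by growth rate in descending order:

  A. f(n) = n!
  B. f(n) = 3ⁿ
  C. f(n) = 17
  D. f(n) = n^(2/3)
A > B > D > C

Comparing growth rates:
A = n! is O(n!)
B = 3ⁿ is O(3ⁿ)
D = n^(2/3) is O(n^(2/3))
C = 17 is O(1)

Therefore, the order from fastest to slowest is: A > B > D > C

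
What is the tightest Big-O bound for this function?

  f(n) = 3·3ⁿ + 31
O(3ⁿ)

The dominant term in 3·3ⁿ + 31 is 3·3ⁿ, which is Θ(3ⁿ).
Lower-order terms (31) are asymptotically negligible.
Constants are absorbed, so the tightest bound is O(3ⁿ).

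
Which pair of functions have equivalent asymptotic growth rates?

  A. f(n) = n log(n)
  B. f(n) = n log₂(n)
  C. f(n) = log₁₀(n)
A and B

Examining each function:
  A. n log(n) is O(n log n)
  B. n log₂(n) is O(n log n)
  C. log₁₀(n) is O(log n)

Functions A and B both have the same complexity class.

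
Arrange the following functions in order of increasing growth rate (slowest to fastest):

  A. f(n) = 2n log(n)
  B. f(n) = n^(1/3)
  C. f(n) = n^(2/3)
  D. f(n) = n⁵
B < C < A < D

Comparing growth rates:
B = n^(1/3) is O(n^(1/3))
C = n^(2/3) is O(n^(2/3))
A = 2n log(n) is O(n log n)
D = n⁵ is O(n⁵)

Therefore, the order from slowest to fastest is: B < C < A < D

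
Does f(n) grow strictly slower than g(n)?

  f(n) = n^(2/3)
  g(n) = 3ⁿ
True

f(n) = n^(2/3) is O(n^(2/3)), and g(n) = 3ⁿ is O(3ⁿ).
Since O(n^(2/3)) grows strictly slower than O(3ⁿ), f(n) = o(g(n)) is true.
This means lim(n→∞) f(n)/g(n) = 0.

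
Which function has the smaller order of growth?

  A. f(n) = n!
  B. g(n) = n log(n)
B

f(n) = n! is O(n!), while g(n) = n log(n) is O(n log n).
Since O(n log n) grows slower than O(n!), g(n) is dominated.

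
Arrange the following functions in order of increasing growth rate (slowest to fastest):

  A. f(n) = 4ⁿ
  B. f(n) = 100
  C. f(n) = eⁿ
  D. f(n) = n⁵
B < D < C < A

Comparing growth rates:
B = 100 is O(1)
D = n⁵ is O(n⁵)
C = eⁿ is O(eⁿ)
A = 4ⁿ is O(4ⁿ)

Therefore, the order from slowest to fastest is: B < D < C < A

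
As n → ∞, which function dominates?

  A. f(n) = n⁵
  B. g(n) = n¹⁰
B

f(n) = n⁵ is O(n⁵), while g(n) = n¹⁰ is O(n¹⁰).
Since O(n¹⁰) grows faster than O(n⁵), g(n) dominates.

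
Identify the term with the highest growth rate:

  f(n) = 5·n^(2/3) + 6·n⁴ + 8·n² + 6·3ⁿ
6·3ⁿ

Looking at each term:
  - 5·n^(2/3) is O(n^(2/3))
  - 6·n⁴ is O(n⁴)
  - 8·n² is O(n²)
  - 6·3ⁿ is O(3ⁿ)

The term 6·3ⁿ (O(3ⁿ)) grows fastest and dominates all others.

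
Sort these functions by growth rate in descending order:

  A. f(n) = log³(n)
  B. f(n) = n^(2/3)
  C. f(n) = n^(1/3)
B > C > A

Comparing growth rates:
B = n^(2/3) is O(n^(2/3))
C = n^(1/3) is O(n^(1/3))
A = log³(n) is O(log³ n)

Therefore, the order from fastest to slowest is: B > C > A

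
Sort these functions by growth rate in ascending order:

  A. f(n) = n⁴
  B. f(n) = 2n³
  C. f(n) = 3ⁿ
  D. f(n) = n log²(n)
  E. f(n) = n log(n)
E < D < B < A < C

Comparing growth rates:
E = n log(n) is O(n log n)
D = n log²(n) is O(n log² n)
B = 2n³ is O(n³)
A = n⁴ is O(n⁴)
C = 3ⁿ is O(3ⁿ)

Therefore, the order from slowest to fastest is: E < D < B < A < C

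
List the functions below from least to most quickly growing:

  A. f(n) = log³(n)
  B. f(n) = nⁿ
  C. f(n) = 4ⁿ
A < C < B

Comparing growth rates:
A = log³(n) is O(log³ n)
C = 4ⁿ is O(4ⁿ)
B = nⁿ is O(nⁿ)

Therefore, the order from slowest to fastest is: A < C < B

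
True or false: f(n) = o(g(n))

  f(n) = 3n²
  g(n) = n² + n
False

f(n) = 3n² is O(n²), and g(n) = n² + n is O(n²).
Since they have the same growth rate, f(n) = o(g(n)) is false.
(f = o(g) requires f to grow strictly slower, not equal.)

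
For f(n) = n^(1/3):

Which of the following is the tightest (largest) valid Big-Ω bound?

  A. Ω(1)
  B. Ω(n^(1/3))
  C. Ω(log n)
B

f(n) = n^(1/3) is Ω(n^(1/3)).
All listed options are valid Big-Ω bounds (lower bounds),
but Ω(n^(1/3)) is the tightest (largest valid bound).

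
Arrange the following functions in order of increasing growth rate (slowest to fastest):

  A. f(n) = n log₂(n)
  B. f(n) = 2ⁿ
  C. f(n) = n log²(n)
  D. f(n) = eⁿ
A < C < B < D

Comparing growth rates:
A = n log₂(n) is O(n log n)
C = n log²(n) is O(n log² n)
B = 2ⁿ is O(2ⁿ)
D = eⁿ is O(eⁿ)

Therefore, the order from slowest to fastest is: A < C < B < D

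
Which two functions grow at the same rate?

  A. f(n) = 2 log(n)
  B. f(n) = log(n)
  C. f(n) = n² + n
A and B

Examining each function:
  A. 2 log(n) is O(log n)
  B. log(n) is O(log n)
  C. n² + n is O(n²)

Functions A and B both have the same complexity class.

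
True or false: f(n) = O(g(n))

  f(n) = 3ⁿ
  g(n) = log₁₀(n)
False

f(n) = 3ⁿ is O(3ⁿ), and g(n) = log₁₀(n) is O(log n).
Since O(3ⁿ) grows faster than O(log n), f(n) = O(g(n)) is false.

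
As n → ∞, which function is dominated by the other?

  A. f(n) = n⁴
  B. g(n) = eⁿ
A

f(n) = n⁴ is O(n⁴), while g(n) = eⁿ is O(eⁿ).
Since O(n⁴) grows slower than O(eⁿ), f(n) is dominated.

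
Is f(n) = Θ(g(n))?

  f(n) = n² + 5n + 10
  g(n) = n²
True

f(n) = n² + 5n + 10 and g(n) = n² are both O(n²).
Since they have the same asymptotic growth rate, f(n) = Θ(g(n)) is true.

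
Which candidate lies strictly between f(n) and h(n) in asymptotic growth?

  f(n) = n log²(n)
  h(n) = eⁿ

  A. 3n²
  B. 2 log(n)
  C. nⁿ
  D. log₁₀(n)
A

We need g(n) with n log²(n) = o(g(n)) and g(n) = o(eⁿ), i.e. O(n log² n) ≺ g ≺ O(eⁿ).
Check each option:
  A. 3n² — O(n²) is strictly between O(n log² n) and O(eⁿ) ✓
  B. 2 log(n) — O(log n) does not grow strictly faster than f(n)
  C. nⁿ — O(nⁿ) does not grow strictly slower than h(n)
  D. log₁₀(n) — O(log n) does not grow strictly faster than f(n)

Only option A (3n²) lies strictly between.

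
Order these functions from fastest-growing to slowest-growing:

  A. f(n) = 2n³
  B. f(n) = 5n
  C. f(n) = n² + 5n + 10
A > C > B

Comparing growth rates:
A = 2n³ is O(n³)
C = n² + 5n + 10 is O(n²)
B = 5n is O(n)

Therefore, the order from fastest to slowest is: A > C > B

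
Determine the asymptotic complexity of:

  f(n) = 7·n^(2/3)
O(n^(2/3))

The dominant term in 7·n^(2/3) is 7·n^(2/3), which is Θ(n^(2/3)).
Constants are absorbed, so the tightest bound is O(n^(2/3)).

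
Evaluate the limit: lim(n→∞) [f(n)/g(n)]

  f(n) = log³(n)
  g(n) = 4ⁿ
0

Since log³(n) (O(log³ n)) grows slower than 4ⁿ (O(4ⁿ)),
the ratio f(n)/g(n) → 0 as n → ∞.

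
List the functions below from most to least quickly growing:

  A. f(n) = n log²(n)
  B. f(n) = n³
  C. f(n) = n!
C > B > A

Comparing growth rates:
C = n! is O(n!)
B = n³ is O(n³)
A = n log²(n) is O(n log² n)

Therefore, the order from fastest to slowest is: C > B > A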